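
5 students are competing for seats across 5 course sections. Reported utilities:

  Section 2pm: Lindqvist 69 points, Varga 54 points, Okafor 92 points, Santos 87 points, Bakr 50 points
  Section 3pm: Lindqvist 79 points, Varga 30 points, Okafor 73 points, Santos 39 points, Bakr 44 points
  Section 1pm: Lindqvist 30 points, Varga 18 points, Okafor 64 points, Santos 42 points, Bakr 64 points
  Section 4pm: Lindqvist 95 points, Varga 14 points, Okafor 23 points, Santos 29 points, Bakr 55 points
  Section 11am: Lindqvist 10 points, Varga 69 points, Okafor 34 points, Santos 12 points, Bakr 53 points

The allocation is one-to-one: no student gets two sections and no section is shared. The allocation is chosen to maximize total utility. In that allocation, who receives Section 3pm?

Treat this as an assignment problem: match each student to one section.
Optimal: Lindqvist→Section 4pm (95 points), Varga→Section 11am (69 points), Okafor→Section 3pm (73 points), Santos→Section 2pm (87 points), Bakr→Section 1pm (64 points) — total 95+69+73+87+64 = 388 points.
Max-entry greedy (repeatedly take the single best remaining cell) gives 359 points, worse by 29.
Next-best assignment: Lindqvist→Section 4pm, Varga→Section 11am, Okafor→Section 2pm, Santos→Section 3pm, Bakr→Section 1pm = 359 points.
No other one-to-one assignment exceeds 388 points.
Okafor's own top section is Section 2pm (92 points), but forcing Okafor→Section 2pm and reassigning the rest optimally gives only 359 points — worse by 29.

Okafor receives Section 3pm.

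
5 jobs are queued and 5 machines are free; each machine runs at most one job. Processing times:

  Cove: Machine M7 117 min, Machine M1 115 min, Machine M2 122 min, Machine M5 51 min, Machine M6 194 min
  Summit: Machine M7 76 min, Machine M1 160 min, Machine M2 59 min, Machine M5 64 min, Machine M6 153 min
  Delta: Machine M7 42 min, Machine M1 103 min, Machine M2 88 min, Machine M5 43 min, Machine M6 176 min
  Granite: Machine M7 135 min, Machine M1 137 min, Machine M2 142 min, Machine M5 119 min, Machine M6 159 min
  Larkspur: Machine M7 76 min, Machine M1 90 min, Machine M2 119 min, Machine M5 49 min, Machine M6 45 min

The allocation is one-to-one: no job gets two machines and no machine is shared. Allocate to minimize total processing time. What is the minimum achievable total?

This is a one-to-one assignment (minimum-cost bipartite matching).
Optimal: Cove→Machine M5 (51 min), Summit→Machine M2 (59 min), Delta→Machine M7 (42 min), Granite→Machine M1 (137 min), Larkspur→Machine M6 (45 min) — total 51+59+42+137+45 = 334 min.
Column-greedy (each machine in turn goes to its cheapest remaining job) gives 401 min, worse by 67.
Checked against all permutations: 334 min is optimal.

Min total: 334 min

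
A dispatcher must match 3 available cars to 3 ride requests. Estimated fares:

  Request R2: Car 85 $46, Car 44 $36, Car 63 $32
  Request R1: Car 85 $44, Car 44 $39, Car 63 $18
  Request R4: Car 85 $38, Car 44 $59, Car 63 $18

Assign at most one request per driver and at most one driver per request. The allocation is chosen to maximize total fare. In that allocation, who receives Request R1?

This is the linear assignment problem.
Optimal: Car 85→Request R1 ($44), Car 44→Request R4 ($59), Car 63→Request R2 ($32) — total 44+59+32 = $135.
Max-entry greedy (repeatedly take the single best remaining cell) gives $123, worse by 12.
Every other assignment is strictly worse.
Car 85's own top request is Request R2 ($46), but forcing Car 85→Request R2 and reassigning the rest optimally gives only $123 — worse by 12.

Car 85 receives Request R1.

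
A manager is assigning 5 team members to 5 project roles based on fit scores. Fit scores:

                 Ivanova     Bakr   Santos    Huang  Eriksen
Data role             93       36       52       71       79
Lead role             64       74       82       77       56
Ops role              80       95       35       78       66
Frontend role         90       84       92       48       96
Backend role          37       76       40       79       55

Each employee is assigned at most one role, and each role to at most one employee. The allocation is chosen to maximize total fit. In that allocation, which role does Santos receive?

Santos receives Lead role.

Optimal: Ivanova→Data role (93 pts), Bakr→Ops role (95 pts), Santos→Lead role (82 pts), Huang→Backend role (79 pts), Eriksen→Frontend role (96 pts) — total 93+95+82+79+96 = 445 pts.
Row-greedy (each employee in turn takes its best remaining role) gives 415 pts, worse by 30.
Next-best assignment: Ivanova→Data role, Bakr→Backend role, Santos→Lead role, Huang→Ops role, Eriksen→Frontend role = 425 pts.
Santos's own top role is Frontend role (92 pts), but forcing Santos→Frontend role and reassigning the rest optimally gives only 415 pts — worse by 30.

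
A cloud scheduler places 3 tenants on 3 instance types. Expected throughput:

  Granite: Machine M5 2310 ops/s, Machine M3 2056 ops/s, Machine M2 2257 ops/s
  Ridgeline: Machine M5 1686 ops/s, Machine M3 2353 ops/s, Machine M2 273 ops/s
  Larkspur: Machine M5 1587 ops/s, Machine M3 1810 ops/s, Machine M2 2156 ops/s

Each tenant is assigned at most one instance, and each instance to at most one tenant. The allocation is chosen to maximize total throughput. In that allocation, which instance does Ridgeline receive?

Ridgeline receives Machine M3.

Optimal: Granite→Machine M5 (2310 ops/s), Ridgeline→Machine M3 (2353 ops/s), Larkspur→Machine M2 (2156 ops/s) — total 2310+2353+2156 = 6819 ops/s.
No other one-to-one assignment exceeds 6819 ops/s.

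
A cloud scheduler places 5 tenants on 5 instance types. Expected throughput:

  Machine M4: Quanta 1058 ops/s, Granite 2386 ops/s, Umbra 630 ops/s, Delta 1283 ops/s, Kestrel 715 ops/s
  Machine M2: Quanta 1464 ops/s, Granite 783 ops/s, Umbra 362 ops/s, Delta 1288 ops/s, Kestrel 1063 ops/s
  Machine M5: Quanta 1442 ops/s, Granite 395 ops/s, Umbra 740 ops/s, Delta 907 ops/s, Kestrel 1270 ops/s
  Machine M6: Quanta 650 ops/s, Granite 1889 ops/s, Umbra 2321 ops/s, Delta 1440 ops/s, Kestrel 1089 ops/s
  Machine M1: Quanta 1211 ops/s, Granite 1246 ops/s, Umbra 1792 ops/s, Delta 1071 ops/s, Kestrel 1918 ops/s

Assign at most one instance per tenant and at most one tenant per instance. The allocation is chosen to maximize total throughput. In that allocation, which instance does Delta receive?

Delta receives Machine M2.

Treat this as an assignment problem: match each tenant to one instance.
Optimal: Quanta→Machine M5 (1442 ops/s), Granite→Machine M4 (2386 ops/s), Umbra→Machine M6 (2321 ops/s), Delta→Machine M2 (1288 ops/s), Kestrel→Machine M1 (1918 ops/s) — total 1442+2386+2321+1288+1918 = 9355 ops/s.
Max-entry greedy (repeatedly take the single best remaining cell) gives 8996 ops/s, worse by 359.
Swapping Umbra↔Quanta (Umbra→Machine M5 740 ops/s, Quanta→Machine M6 650 ops/s) loses 2373.
Checked against all permutations: 9355 ops/s is optimal.
Delta's own top instance is Machine M6 (1440 ops/s), but forcing Delta→Machine M6 and reassigning the rest optimally gives only 8352 ops/s — worse by 1003.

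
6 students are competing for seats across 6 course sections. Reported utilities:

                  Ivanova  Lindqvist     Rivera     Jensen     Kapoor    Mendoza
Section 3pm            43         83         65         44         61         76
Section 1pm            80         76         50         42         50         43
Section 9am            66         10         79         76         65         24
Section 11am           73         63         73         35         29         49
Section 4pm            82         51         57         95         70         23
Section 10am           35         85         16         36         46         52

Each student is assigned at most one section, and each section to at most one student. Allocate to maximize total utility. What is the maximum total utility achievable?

Max total: 474 points

This is the linear assignment problem.
Optimal: Ivanova→Section 1pm (80 points), Lindqvist→Section 10am (85 points), Rivera→Section 11am (73 points), Jensen→Section 4pm (95 points), Kapoor→Section 9am (65 points), Mendoza→Section 3pm (76 points) — total 80+85+73+95+65+76 = 474 points.
Row-greedy (each student in turn takes its best remaining section) gives 389 points, worse by 85.
Every other assignment is strictly worse.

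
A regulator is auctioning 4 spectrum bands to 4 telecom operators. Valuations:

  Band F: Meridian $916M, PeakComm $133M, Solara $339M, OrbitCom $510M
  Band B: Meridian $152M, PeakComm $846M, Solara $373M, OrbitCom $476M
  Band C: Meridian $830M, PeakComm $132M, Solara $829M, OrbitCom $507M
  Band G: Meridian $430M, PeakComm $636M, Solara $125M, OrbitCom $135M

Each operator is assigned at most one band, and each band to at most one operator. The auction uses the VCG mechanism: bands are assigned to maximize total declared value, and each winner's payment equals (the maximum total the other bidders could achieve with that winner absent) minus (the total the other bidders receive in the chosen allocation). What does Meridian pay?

Meridian pays $244M.

Efficient allocation: Meridian→Band F ($916M), PeakComm→Band G ($636M), Solara→Band C ($829M), OrbitCom→Band B ($476M); total welfare W = $2857M.
Meridian receives Band F at value $916M, so the others get W − 916 = $1941M.
Without Meridian: best allocation of the remaining 3 bidders over all 4 bands is PeakComm→Band B ($846M), Solara→Band C ($829M), OrbitCom→Band F ($510M), total $2185M.
VCG payment = (others' best without Meridian) − (others' welfare with Meridian) = 2185 − 1941 = $244M.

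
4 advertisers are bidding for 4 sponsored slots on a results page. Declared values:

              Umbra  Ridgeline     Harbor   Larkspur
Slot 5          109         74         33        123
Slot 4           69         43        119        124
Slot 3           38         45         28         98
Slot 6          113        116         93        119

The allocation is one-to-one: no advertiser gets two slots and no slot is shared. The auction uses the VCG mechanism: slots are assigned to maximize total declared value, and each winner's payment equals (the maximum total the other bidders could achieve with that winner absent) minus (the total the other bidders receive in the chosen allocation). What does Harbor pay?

Efficient allocation: Umbra→Slot 5 ($109), Ridgeline→Slot 6 ($116), Harbor→Slot 4 ($119), Larkspur→Slot 3 ($98); total welfare W = $442.
Harbor receives Slot 4 at value $119, so the others get W − 119 = $323.
Without Harbor: best allocation of the remaining 3 bidders over all 4 slots is Umbra→Slot 5 ($109), Ridgeline→Slot 6 ($116), Larkspur→Slot 4 ($124), total $349.
VCG payment = (others' best without Harbor) − (others' welfare with Harbor) = 349 − 323 = $26.

Harbor pays $26.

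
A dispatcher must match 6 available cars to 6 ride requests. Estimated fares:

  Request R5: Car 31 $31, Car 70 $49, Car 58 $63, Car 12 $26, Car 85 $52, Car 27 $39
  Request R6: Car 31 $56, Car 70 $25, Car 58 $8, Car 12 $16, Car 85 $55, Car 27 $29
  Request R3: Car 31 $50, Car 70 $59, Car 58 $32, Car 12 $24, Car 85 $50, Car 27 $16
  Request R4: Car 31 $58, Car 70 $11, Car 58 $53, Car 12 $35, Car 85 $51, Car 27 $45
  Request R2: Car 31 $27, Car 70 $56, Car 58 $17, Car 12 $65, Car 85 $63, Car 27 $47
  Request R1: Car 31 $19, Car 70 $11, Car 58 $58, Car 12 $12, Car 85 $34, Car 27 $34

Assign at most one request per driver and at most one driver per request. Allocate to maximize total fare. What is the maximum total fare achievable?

This is a one-to-one assignment (maximum-weight bipartite matching).
Optimal: Car 31→Request R6 ($56), Car 70→Request R3 ($59), Car 58→Request R1 ($58), Car 12→Request R2 ($65), Car 85→Request R5 ($52), Car 27→Request R4 ($45) — total 56+59+58+65+52+45 = $335.
Swapping Car 58↔Car 85 (Car 58→Request R5 $63, Car 85→Request R1 $34) loses 13.

Maximum total: $335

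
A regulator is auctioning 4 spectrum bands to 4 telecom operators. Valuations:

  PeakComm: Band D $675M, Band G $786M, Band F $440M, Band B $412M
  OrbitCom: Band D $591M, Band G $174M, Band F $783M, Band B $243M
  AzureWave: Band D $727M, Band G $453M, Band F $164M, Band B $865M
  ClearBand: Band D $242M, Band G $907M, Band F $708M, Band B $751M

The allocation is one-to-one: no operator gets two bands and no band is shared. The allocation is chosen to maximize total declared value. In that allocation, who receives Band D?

Treat this as an assignment problem: match each operator to one band.
Optimal: PeakComm→Band D ($675M), OrbitCom→Band F ($783M), AzureWave→Band B ($865M), ClearBand→Band G ($907M) — total 675+783+865+907 = $3230M.
Column-greedy (each band in turn goes to its best remaining operator) gives $2829M, worse by 401.
Swapping AzureWave↔OrbitCom (AzureWave→Band F $164M, OrbitCom→Band B $243M) loses 1241.
PeakComm's own top band is Band G ($786M), but forcing PeakComm→Band G and reassigning the rest optimally gives only $3047M — worse by 183.

PeakComm receives Band D.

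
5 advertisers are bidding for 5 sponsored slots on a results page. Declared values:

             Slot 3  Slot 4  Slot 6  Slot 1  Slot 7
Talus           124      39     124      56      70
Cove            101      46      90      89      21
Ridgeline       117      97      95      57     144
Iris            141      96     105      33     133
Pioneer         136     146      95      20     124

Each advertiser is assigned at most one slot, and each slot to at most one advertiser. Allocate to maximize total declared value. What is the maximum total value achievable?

Optimal: Talus→Slot 6 ($124), Cove→Slot 1 ($89), Ridgeline→Slot 7 ($144), Iris→Slot 3 ($141), Pioneer→Slot 4 ($146) — total 124+89+144+141+146 = $644.
Row-greedy (each advertiser in turn takes its best remaining slot) gives $474, worse by 170.
Next-best assignment: Talus→Slot 6, Cove→Slot 1, Ridgeline→Slot 3, Iris→Slot 7, Pioneer→Slot 4 = $609.

Max total: $644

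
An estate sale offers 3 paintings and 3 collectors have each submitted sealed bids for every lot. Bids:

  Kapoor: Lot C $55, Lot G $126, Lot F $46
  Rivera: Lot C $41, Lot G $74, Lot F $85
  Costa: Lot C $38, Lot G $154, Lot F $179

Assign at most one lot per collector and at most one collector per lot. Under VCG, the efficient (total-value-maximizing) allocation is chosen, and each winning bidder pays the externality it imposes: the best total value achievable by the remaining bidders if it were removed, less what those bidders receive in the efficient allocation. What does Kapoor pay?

Efficient allocation: Kapoor→Lot G ($126), Rivera→Lot C ($41), Costa→Lot F ($179); total welfare W = $346.
Kapoor receives Lot G at value $126, so the others get W − 126 = $220.
Without Kapoor: best allocation of the remaining 2 bidders over all 3 lots is Rivera→Lot G ($74), Costa→Lot F ($179), total $253.
VCG payment = (others' best without Kapoor) − (others' welfare with Kapoor) = 253 − 220 = $33.

Kapoor pays $33.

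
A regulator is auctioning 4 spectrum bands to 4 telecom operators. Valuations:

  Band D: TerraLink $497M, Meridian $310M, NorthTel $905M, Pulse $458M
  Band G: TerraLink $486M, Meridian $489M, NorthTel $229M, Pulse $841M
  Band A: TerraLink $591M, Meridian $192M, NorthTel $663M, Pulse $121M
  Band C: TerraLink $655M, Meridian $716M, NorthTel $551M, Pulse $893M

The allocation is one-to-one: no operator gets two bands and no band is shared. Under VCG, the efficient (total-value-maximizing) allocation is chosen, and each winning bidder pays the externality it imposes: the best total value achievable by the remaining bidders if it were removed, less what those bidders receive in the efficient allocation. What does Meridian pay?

Efficient allocation: TerraLink→Band A ($591M), Meridian→Band C ($716M), NorthTel→Band D ($905M), Pulse→Band G ($841M); total welfare W = $3053M.
Meridian receives Band C at value $716M, so the others get W − 716 = $2337M.
Without Meridian: best allocation of the remaining 3 bidders over all 4 bands is TerraLink→Band C ($655M), NorthTel→Band D ($905M), Pulse→Band G ($841M), total $2401M.
VCG payment = (others' best without Meridian) − (others' welfare with Meridian) = 2401 − 2337 = $64M.

Meridian pays $64M.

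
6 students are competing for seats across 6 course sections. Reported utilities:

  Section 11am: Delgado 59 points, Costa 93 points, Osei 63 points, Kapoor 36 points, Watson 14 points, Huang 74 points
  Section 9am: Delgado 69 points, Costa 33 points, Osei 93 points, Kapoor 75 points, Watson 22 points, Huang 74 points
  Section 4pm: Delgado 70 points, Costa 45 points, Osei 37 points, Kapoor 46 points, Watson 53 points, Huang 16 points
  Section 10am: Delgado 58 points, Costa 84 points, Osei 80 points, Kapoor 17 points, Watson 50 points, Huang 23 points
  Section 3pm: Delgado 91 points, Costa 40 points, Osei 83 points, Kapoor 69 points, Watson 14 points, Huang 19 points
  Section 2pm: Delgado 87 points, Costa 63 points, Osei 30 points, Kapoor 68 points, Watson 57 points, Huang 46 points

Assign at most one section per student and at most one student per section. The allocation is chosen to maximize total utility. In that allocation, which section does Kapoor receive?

Optimal: Delgado→Section 3pm (91 points), Costa→Section 10am (84 points), Osei→Section 9am (93 points), Kapoor→Section 2pm (68 points), Watson→Section 4pm (53 points), Huang→Section 11am (74 points) — total 91+84+93+68+53+74 = 463 points.
Every other assignment is strictly worse.
Kapoor's own top section is Section 9am (75 points), but forcing Kapoor→Section 9am and reassigning the rest optimally gives only 456 points — worse by 7.

Kapoor receives Section 2pm.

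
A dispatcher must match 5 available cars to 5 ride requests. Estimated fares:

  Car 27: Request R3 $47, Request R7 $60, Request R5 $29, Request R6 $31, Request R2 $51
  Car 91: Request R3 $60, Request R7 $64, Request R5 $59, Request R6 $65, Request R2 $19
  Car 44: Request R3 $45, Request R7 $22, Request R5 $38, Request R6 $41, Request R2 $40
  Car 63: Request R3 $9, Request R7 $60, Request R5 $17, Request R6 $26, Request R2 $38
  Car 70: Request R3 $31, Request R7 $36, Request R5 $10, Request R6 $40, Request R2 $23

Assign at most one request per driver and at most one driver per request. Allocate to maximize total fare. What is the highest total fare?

Optimal: Car 27→Request R2 ($51), Car 91→Request R5 ($59), Car 44→Request R3 ($45), Car 63→Request R7 ($60), Car 70→Request R6 ($40) — total 51+59+45+60+40 = $255.
Column-greedy (each request in turn goes to its best remaining driver) gives $236, worse by 19.
Next-best assignment: Car 27→Request R2, Car 91→Request R3, Car 44→Request R5, Car 63→Request R7, Car 70→Request R6 = $249.
Swapping Car 27↔Car 63 (Car 27→Request R7 $60, Car 63→Request R2 $38) loses 13.

Max total: $255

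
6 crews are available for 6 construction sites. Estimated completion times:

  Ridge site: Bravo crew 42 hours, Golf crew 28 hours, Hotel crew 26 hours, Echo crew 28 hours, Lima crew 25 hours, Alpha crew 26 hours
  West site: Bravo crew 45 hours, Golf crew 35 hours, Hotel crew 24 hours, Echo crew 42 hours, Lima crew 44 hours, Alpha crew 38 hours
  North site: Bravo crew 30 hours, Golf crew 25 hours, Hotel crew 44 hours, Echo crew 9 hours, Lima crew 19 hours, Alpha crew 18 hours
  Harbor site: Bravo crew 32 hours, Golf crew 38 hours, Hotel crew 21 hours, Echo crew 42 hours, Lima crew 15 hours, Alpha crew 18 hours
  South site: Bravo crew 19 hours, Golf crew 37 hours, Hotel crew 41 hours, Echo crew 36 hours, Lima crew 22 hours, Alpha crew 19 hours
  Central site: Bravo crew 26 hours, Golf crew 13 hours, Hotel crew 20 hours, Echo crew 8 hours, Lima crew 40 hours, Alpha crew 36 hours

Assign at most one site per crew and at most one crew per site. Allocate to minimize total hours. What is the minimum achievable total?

Minimum total: 106 hours

Optimal: Bravo crew→South site (19 hours), Golf crew→Central site (13 hours), Hotel crew→West site (24 hours), Echo crew→North site (9 hours), Lima crew→Harbor site (15 hours), Alpha crew→Ridge site (26 hours) — total 19+13+24+9+15+26 = 106 hours.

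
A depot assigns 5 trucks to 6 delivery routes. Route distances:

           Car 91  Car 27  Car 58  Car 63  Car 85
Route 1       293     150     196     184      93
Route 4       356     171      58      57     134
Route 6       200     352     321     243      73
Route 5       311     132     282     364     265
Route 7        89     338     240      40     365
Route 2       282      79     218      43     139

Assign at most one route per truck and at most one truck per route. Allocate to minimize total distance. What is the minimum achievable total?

Minimum total: 395 km

This is the linear assignment problem.
Optimal: Car 91→Route 7 (89 km), Car 27→Route 5 (132 km), Car 58→Route 4 (58 km), Car 63→Route 2 (43 km), Car 85→Route 6 (73 km) — total 89+132+58+43+73 = 395 km.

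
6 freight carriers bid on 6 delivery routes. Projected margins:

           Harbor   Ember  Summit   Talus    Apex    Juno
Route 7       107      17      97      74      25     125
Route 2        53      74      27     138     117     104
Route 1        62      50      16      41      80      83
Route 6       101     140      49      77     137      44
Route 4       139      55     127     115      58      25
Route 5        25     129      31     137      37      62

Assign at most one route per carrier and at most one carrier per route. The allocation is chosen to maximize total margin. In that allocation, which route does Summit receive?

Summit receives Route 7.

Optimal: Harbor→Route 4 ($139k), Ember→Route 5 ($129k), Summit→Route 7 ($97k), Talus→Route 2 ($138k), Apex→Route 6 ($137k), Juno→Route 1 ($83k) — total 139+129+97+138+137+83 = $723k.
Row-greedy (each carrier in turn takes its best remaining route) gives $656k, worse by 67.
Summit's own top route is Route 4 ($127k), but forcing Summit→Route 4 and reassigning the rest optimally gives only $721k — worse by 2.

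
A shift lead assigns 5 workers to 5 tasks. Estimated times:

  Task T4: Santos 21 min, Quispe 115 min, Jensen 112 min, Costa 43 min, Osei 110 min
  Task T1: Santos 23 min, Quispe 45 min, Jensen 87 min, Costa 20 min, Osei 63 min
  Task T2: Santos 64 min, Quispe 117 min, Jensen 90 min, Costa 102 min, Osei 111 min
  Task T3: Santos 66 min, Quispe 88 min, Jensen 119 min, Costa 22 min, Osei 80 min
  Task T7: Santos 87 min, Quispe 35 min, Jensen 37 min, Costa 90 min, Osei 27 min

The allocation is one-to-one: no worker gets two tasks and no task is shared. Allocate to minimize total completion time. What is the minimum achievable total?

Optimal: Santos→Task T4 (21 min), Quispe→Task T1 (45 min), Jensen→Task T2 (90 min), Costa→Task T3 (22 min), Osei→Task T7 (27 min) — total 21+45+90+22+27 = 205 min.
Min-entry greedy (repeatedly take the single cheapest remaining cell) gives 246 min, worse by 41.
Swapping Costa↔Quispe (Costa→Task T1 20 min, Quispe→Task T3 88 min) adds 41.
Checked against all permutations: 205 min is optimal.

Min total: 205 min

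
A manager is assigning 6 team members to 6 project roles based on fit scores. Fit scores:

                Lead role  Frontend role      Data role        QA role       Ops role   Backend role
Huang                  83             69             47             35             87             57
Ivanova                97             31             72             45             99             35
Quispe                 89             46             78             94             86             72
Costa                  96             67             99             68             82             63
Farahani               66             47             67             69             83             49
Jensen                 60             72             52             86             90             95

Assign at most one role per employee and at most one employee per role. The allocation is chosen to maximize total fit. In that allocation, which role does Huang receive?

Huang receives Frontend role.

This is the linear assignment problem.
Optimal: Huang→Frontend role (69 pts), Ivanova→Lead role (97 pts), Quispe→QA role (94 pts), Costa→Data role (99 pts), Farahani→Ops role (83 pts), Jensen→Backend role (95 pts) — total 69+97+94+99+83+95 = 537 pts.
Column-greedy (each role in turn goes to its best remaining employee) gives 498 pts, worse by 39.
Next-best assignment: Huang→Frontend role, Ivanova→Ops role, Quispe→QA role, Costa→Data role, Farahani→Lead role, Jensen→Backend role = 522 pts.
Swapping Quispe↔Farahani (Quispe→Ops role 86 pts, Farahani→QA role 69 pts) loses 22.
Huang's own top role is Ops role (87 pts), but forcing Huang→Ops role and reassigning the rest optimally gives only 519 pts — worse by 18.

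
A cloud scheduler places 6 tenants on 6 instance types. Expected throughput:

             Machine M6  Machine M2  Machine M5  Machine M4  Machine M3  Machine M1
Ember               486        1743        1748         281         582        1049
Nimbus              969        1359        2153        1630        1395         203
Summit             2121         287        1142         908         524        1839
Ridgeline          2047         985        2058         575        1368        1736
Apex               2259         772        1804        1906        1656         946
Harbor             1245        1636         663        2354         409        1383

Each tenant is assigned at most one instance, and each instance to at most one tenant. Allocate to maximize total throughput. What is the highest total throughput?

Max total: 11792 ops/s

Optimal: Ember→Machine M2 (1743 ops/s), Nimbus→Machine M5 (2153 ops/s), Summit→Machine M1 (1839 ops/s), Ridgeline→Machine M6 (2047 ops/s), Apex→Machine M3 (1656 ops/s), Harbor→Machine M4 (2354 ops/s) — total 1743+2153+1839+2047+1656+2354 = 11792 ops/s.
Row-greedy (each tenant in turn takes its best remaining instance) gives 10527 ops/s, worse by 1265.
Next-best assignment: Ember→Machine M2, Nimbus→Machine M5, Summit→Machine M6, Ridgeline→Machine M1, Apex→Machine M3, Harbor→Machine M4 = 11763 ops/s.
Checked against all permutations: 11792 ops/s is optimal.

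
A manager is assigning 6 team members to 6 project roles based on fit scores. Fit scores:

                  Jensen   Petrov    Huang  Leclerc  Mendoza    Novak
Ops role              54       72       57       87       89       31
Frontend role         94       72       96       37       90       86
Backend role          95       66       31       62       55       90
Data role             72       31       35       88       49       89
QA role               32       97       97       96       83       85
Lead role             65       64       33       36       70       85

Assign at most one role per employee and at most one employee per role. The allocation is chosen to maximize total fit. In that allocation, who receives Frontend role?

This is the linear assignment problem.
Optimal: Jensen→Backend role (95 pts), Petrov→QA role (97 pts), Huang→Frontend role (96 pts), Leclerc→Data role (88 pts), Mendoza→Ops role (89 pts), Novak→Lead role (85 pts) — total 95+97+96+88+89+85 = 550 pts.
Max-entry greedy (repeatedly take the single best remaining cell) gives 502 pts, worse by 48.
Next-best assignment: Jensen→Backend role, Petrov→QA role, Huang→Frontend role, Leclerc→Ops role, Mendoza→Lead role, Novak→Data role = 534 pts.
Huang's own top role is QA role (97 pts), but forcing Huang→QA role and reassigning the rest optimally gives only 527 pts — worse by 23.

Huang receives Frontend role.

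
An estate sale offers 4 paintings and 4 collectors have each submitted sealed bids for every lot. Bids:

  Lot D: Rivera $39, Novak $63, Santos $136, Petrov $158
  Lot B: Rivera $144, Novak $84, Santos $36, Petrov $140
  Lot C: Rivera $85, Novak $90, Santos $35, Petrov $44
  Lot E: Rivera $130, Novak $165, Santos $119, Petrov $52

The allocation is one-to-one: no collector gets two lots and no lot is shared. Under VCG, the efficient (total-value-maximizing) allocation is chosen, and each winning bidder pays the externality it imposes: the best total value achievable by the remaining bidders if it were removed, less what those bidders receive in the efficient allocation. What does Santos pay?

Efficient allocation: Rivera→Lot C ($85), Novak→Lot E ($165), Santos→Lot D ($136), Petrov→Lot B ($140); total welfare W = $526.
Santos receives Lot D at value $136, so the others get W − 136 = $390.
Without Santos: best allocation of the remaining 3 bidders over all 4 lots is Rivera→Lot B ($144), Novak→Lot E ($165), Petrov→Lot D ($158), total $467.
VCG payment = (others' best without Santos) − (others' welfare with Santos) = 467 − 390 = $77.

Santos pays $77.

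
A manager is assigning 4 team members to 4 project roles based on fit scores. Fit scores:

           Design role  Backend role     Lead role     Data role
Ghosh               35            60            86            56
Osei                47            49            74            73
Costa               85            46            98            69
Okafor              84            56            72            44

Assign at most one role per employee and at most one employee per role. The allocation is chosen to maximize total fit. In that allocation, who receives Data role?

Osei receives Data role.

This is the linear assignment problem.
Optimal: Ghosh→Backend role (60 pts), Osei→Data role (73 pts), Costa→Lead role (98 pts), Okafor→Design role (84 pts) — total 60+73+98+84 = 315 pts.
Row-greedy (each employee in turn takes its best remaining role) gives 300 pts, worse by 15.
Swapping Osei↔Costa (Osei→Lead role 74 pts, Costa→Data role 69 pts) loses 28.
Osei's own top role is Lead role (74 pts), but forcing Osei→Lead role and reassigning the rest optimally gives only 287 pts — worse by 28.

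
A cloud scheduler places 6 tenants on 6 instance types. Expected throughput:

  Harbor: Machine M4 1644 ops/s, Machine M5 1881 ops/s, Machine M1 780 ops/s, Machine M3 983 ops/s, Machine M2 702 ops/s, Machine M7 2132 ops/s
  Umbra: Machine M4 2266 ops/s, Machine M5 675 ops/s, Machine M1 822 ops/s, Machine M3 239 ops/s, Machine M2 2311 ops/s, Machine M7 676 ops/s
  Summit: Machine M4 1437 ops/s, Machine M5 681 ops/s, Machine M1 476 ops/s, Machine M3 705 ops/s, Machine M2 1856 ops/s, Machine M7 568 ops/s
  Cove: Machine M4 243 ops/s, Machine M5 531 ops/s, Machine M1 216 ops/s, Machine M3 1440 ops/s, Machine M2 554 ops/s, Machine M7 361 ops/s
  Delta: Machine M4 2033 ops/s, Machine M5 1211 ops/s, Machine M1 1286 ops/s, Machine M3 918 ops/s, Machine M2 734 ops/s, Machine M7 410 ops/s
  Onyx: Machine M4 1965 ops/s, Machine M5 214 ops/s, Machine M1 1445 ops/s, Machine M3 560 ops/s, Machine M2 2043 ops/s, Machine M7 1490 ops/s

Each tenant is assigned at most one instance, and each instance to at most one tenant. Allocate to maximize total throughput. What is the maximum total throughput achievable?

Optimal: Harbor→Machine M7 (2132 ops/s), Umbra→Machine M4 (2266 ops/s), Summit→Machine M2 (1856 ops/s), Cove→Machine M3 (1440 ops/s), Delta→Machine M5 (1211 ops/s), Onyx→Machine M1 (1445 ops/s) — total 2132+2266+1856+1440+1211+1445 = 10350 ops/s.
Row-greedy (each tenant in turn takes its best remaining instance) gives 8820 ops/s, worse by 1530.
Swapping Onyx↔Cove (Onyx→Machine M3 560 ops/s, Cove→Machine M1 216 ops/s) loses 2109.

Max total: 10350 ops/s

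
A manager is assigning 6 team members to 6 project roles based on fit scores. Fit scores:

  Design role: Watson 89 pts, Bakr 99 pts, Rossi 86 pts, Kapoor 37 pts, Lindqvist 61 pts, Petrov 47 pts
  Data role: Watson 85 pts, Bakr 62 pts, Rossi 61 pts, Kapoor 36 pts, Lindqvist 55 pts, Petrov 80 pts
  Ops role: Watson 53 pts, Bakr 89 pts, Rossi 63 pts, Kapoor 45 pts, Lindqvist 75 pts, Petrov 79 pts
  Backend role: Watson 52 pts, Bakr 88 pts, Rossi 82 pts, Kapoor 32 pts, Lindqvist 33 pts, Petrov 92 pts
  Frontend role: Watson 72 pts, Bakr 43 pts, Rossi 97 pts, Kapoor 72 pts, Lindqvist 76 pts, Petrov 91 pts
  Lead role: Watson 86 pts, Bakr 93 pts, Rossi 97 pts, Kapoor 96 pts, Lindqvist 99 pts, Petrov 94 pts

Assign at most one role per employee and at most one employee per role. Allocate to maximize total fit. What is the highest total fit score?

Max total: 544 pts

Optimal: Watson→Data role (85 pts), Bakr→Design role (99 pts), Rossi→Frontend role (97 pts), Kapoor→Lead role (96 pts), Lindqvist→Ops role (75 pts), Petrov→Backend role (92 pts) — total 85+99+97+96+75+92 = 544 pts.
Row-greedy (each employee in turn takes its best remaining role) gives 471 pts, worse by 73.
Next-best assignment: Watson→Data role, Bakr→Design role, Rossi→Backend role, Kapoor→Lead role, Lindqvist→Ops role, Petrov→Frontend role = 528 pts.
Checked against all permutations: 544 pts is optimal.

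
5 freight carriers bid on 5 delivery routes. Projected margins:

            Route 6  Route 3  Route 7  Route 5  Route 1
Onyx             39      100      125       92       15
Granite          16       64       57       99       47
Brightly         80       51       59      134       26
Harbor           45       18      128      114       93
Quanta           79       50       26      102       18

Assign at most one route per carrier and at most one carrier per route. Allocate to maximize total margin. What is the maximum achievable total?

This is a one-to-one assignment (maximum-weight bipartite matching).
Optimal: Onyx→Route 7 ($125k), Granite→Route 3 ($64k), Brightly→Route 5 ($134k), Harbor→Route 1 ($93k), Quanta→Route 6 ($79k) — total 125+64+134+93+79 = $495k.
Row-greedy (each carrier in turn takes its best remaining route) gives $447k, worse by 48.

Max total: $495k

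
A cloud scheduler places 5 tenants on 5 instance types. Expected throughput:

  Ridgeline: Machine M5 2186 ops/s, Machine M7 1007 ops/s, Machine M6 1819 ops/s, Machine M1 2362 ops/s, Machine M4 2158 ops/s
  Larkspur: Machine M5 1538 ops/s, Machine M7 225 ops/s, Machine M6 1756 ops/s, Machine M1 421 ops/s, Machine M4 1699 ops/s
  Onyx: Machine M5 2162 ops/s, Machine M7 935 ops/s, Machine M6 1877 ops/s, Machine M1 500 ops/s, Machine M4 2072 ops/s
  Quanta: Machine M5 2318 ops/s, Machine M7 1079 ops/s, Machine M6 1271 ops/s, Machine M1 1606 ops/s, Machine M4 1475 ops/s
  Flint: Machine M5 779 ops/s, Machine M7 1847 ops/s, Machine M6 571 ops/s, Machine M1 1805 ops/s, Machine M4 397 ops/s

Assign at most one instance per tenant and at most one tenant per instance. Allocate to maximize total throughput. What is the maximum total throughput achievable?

Maximum total: 10355 ops/s

Optimal: Ridgeline→Machine M1 (2362 ops/s), Larkspur→Machine M6 (1756 ops/s), Onyx→Machine M4 (2072 ops/s), Quanta→Machine M5 (2318 ops/s), Flint→Machine M7 (1847 ops/s) — total 2362+1756+2072+2318+1847 = 10355 ops/s.
Swapping Ridgeline↔Onyx (Ridgeline→Machine M4 2158 ops/s, Onyx→Machine M1 500 ops/s) loses 1776.
No other one-to-one assignment exceeds 10355 ops/s.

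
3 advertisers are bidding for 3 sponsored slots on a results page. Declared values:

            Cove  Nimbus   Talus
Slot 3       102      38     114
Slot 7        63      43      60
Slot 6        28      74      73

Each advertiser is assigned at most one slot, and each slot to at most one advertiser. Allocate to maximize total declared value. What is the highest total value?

Optimal: Cove→Slot 7 ($63), Nimbus→Slot 6 ($74), Talus→Slot 3 ($114) — total 63+74+114 = $251.
Row-greedy (each advertiser in turn takes its best remaining slot) gives $236, worse by 15.
Swapping Talus↔Nimbus (Talus→Slot 6 $73, Nimbus→Slot 3 $38) loses 77.

Max total: $251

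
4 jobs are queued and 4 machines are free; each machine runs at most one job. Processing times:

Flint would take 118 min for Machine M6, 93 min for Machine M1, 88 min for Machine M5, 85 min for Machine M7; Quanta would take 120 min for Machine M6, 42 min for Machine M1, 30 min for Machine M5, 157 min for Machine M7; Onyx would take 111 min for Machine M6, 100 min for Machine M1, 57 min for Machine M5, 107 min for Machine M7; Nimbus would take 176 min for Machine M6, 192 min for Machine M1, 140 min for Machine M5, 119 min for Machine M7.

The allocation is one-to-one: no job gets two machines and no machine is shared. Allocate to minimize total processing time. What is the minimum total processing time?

Optimal: Flint→Machine M6 (118 min), Quanta→Machine M1 (42 min), Onyx→Machine M5 (57 min), Nimbus→Machine M7 (119 min) — total 118+42+57+119 = 336 min.
Row-greedy (each job in turn takes its cheapest remaining machine) gives 391 min, worse by 55.
Next-best assignment: Flint→Machine M1, Quanta→Machine M5, Onyx→Machine M6, Nimbus→Machine M7 = 353 min.
Swapping Flint↔Quanta (Flint→Machine M1 93 min, Quanta→Machine M6 120 min) adds 53.
No other one-to-one assignment undercuts 336 min.

Minimum total: 336 min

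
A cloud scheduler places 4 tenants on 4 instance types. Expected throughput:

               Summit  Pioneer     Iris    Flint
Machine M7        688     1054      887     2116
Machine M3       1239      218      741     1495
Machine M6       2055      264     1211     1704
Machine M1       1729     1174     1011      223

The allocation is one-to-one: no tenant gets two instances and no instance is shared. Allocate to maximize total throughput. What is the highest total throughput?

Max total: 6086 ops/s

This is a one-to-one assignment (maximum-weight bipartite matching).
Optimal: Summit→Machine M6 (2055 ops/s), Pioneer→Machine M1 (1174 ops/s), Iris→Machine M3 (741 ops/s), Flint→Machine M7 (2116 ops/s) — total 2055+1174+741+2116 = 6086 ops/s.
Column-greedy (each instance in turn goes to its best remaining tenant) gives 5740 ops/s, worse by 346.
Next-best assignment: Summit→Machine M3, Pioneer→Machine M1, Iris→Machine M6, Flint→Machine M7 = 5740 ops/s.
Every other assignment is strictly worse.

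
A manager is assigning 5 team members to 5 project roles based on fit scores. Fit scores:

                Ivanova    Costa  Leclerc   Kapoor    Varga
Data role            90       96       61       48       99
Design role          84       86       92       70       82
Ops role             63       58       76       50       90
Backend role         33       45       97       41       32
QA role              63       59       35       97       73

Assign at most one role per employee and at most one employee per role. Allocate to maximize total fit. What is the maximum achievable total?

Maximum total: 464 pts

This is a one-to-one assignment (maximum-weight bipartite matching).
Optimal: Ivanova→Design role (84 pts), Costa→Data role (96 pts), Leclerc→Backend role (97 pts), Kapoor→QA role (97 pts), Varga→Ops role (90 pts) — total 84+96+97+97+90 = 464 pts.
Max-entry greedy (repeatedly take the single best remaining cell) gives 442 pts, worse by 22.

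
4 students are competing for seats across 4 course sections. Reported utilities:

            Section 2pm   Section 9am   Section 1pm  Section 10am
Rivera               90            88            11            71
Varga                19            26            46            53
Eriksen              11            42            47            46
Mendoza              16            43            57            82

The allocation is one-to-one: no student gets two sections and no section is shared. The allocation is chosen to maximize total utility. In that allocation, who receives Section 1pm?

Varga receives Section 1pm.

Optimal: Rivera→Section 2pm (90 points), Varga→Section 1pm (46 points), Eriksen→Section 9am (42 points), Mendoza→Section 10am (82 points) — total 90+46+42+82 = 260 points.
Column-greedy (each section in turn goes to its best remaining student) gives 233 points, worse by 27.
Swapping Varga↔Mendoza (Varga→Section 10am 53 points, Mendoza→Section 1pm 57 points) loses 18.
Checked against all permutations: 260 points is optimal.
Varga's own top section is Section 10am (53 points), but forcing Varga→Section 10am and reassigning the rest optimally gives only 242 points — worse by 18.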